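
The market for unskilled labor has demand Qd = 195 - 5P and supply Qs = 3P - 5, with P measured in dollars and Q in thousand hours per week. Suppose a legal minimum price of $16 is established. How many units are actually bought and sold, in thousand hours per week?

Without the control the market clears where 195 - 5P = 3P - 5, i.e. P* = 25 and Q* = 70.
Since 16 is below P* = 25, the floor does not bind and the free-market outcome prevails.

70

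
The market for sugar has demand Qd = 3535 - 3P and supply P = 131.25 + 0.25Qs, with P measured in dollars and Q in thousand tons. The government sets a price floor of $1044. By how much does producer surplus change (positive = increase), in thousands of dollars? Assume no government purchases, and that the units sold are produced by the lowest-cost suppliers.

-55216

Rearranging supply gives Qs = 4P - 525. Equilibrium: 3535 - 3P = 4P - 525, so 4060 = 7P and P* = 580, Q* = 1795.
Since 1044 > 580, the floor is binding.
At P = 1044: Qd = 3535 - 3·1044 = 403 and Qs = 4·1044 - 525 = 3651.
Producer surplus without the control is ½ · (580 - 131.25) · 1795 = 402753.125.
With the floor, 403 units are sold at 1044. The supply price at Q = 403 is 232, so PS = ½ · [(1044 - 131.25) + (1044 - 232)] · 403 = 347537.125.
Change in producer surplus = 347537.125 - 402753.125 = -55216.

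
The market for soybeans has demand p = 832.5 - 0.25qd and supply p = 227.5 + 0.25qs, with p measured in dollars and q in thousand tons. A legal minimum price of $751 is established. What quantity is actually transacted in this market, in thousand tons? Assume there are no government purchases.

326

Rearranging demand gives qd = 3330 - 4p; rearranging supply gives qs = 4p - 910. Without the control the market clears where 3330 - 4p = 4p - 910, i.e. p* = 530 and q* = 1210.
The floor of 751 is above the equilibrium price 530, so it binds.
At p = 751: qd = 3330 - 4·751 = 326 and qs = 4·751 - 910 = 2094.
The quantity actually transacted is the short side, demand: 326.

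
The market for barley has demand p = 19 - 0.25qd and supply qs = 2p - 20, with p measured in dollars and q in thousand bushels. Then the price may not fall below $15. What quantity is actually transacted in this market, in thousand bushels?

Rearranging demand gives qd = 76 - 4p. In a free market, 76 - 4p = 2p - 20 gives the equilibrium p* = 16, q* = 12.
Since 15 is below p* = 16, the floor does not bind and the free-market outcome prevails.

12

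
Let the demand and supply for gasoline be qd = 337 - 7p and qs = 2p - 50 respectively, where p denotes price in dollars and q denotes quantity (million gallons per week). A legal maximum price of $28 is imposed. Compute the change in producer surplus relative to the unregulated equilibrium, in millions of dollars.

In a free market, 337 - 7p = 2p - 50 gives the equilibrium p* = 43, q* = 36.
The ceiling of 28 is below the equilibrium price 43, so it binds.
At p = 28: qd = 337 - 7·28 = 141 and qs = 2·28 - 50 = 6.
Producer surplus without the control is ½ · (43 - 25) · 36 = 324.
With the ceiling, producers sell 6 units at 28, so PS = ½ · (28 - 25) · 6 = 9.
Change in producer surplus = 9 - 324 = -315.

-315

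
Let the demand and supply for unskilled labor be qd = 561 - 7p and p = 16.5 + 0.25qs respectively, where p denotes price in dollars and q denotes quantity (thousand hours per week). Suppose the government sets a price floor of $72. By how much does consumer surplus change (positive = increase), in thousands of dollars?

-1642.5

Rearranging supply gives qs = 4p - 66. In a free market, 561 - 7p = 4p - 66 gives the equilibrium p* = 57, q* = 162.
Because the floor (72) lies above the market-clearing price, it is binding.
At p = 72: qd = 561 - 7·72 = 57 and qs = 4·72 - 66 = 222.
Consumer surplus without the control is ½ · (561/7 - 57) · 162 = 13122/7.
With the floor, consumers buy 57 units at 72, so CS = ½ · (561/7 - 72) · 57 = 3249/14.
Change in consumer surplus = 3249/14 - 13122/7 = -1642.5.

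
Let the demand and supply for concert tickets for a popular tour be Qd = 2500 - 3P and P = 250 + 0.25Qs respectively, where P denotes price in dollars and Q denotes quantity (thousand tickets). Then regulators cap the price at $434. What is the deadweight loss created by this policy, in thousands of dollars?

Rearranging supply gives Qs = 4P - 1000. Setting quantity demanded equal to quantity supplied, 2500 - 3P = 4P - 1000, gives P* = 500 and Q* = 1000.
Because the ceiling (434) lies below the market-clearing price, it is binding.
At P = 434: Qd = 2500 - 3·434 = 1198 and Qs = 4·434 - 1000 = 736.
Quantity traded falls to 736. At Q = 736 the demand price is (2500 - 736)/3 = 588 and the supply price is (1000 + 736)/4 = 434.
Deadweight loss = ½ · (588 - 434) · (1000 - 736) = ½ · 154 · 264 = 20328.

20328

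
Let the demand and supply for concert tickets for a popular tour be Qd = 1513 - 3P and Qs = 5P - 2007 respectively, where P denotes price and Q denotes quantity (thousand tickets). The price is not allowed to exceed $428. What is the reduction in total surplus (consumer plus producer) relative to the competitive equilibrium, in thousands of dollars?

Setting quantity demanded equal to quantity supplied, 1513 - 3P = 5P - 2007, gives P* = 440 and Q* = 193.
Because the ceiling (428) lies below the market-clearing price, it is binding.
At P = 428: Qd = 1513 - 3·428 = 229 and Qs = 5·428 - 2007 = 133.
Quantity traded falls to 133. At Q = 133 the demand price is (1513 - 133)/3 = 460 and the supply price is (2007 + 133)/5 = 428.
Deadweight loss = ½ · (460 - 428) · (193 - 133) = ½ · 32 · 60 = 960.

960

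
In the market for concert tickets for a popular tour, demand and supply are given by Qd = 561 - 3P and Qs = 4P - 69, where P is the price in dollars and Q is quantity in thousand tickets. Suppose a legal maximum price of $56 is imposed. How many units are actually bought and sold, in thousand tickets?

Without the control the market clears where 561 - 3P = 4P - 69, i.e. P* = 90 and Q* = 291.
Because the ceiling (56) lies below the market-clearing price, it is binding.
At P = 56: Qd = 561 - 3·56 = 393 and Qs = 4·56 - 69 = 155.
The quantity actually transacted is the short side, supply: 155.

155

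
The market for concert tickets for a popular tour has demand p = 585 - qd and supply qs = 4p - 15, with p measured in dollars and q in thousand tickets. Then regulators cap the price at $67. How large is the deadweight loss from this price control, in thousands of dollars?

28090

Rearranging demand gives qd = 585 - p. Equilibrium: 585 - p = 4p - 15, so 600 = 5p and p* = 120, q* = 465.
The ceiling of 67 is below the equilibrium price 120, so it binds.
At p = 67: qd = 585 - 67 = 518 and qs = 4·67 - 15 = 253.
Quantity traded falls to 253. At q = 253 the demand price is 585 - 253 = 332 and the supply price is (15 + 253)/4 = 67.
Deadweight loss = ½ · (332 - 67) · (465 - 253) = ½ · 265 · 212 = 28090.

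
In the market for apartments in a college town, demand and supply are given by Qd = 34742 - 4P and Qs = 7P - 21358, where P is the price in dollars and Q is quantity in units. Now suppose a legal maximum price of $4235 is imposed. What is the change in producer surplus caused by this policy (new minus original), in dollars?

-9787042.5

Equilibrium: 34742 - 4P = 7P - 21358, so 56100 = 11P and P* = 5100, Q* = 14342.
The ceiling of 4235 is below the equilibrium price 5100, so it binds.
At P = 4235: Qd = 34742 - 4·4235 = 17802 and Qs = 7·4235 - 21358 = 8287.
Producer surplus without the control is ½ · (5100 - 21358/7) · 14342 = 102846482/7.
With the ceiling, producers sell 8287 units at 4235, so PS = ½ · (4235 - 21358/7) · 8287 = 68674369/14.
Change in producer surplus = 68674369/14 - 102846482/7 = -9787042.5.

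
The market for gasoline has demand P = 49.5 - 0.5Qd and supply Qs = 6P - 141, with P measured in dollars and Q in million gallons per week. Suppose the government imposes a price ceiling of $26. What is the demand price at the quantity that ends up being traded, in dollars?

42

Rearranging demand gives Qd = 99 - 2P. Setting quantity demanded equal to quantity supplied, 99 - 2P = 6P - 141, gives P* = 30 and Q* = 39.
Since 26 < 30, the ceiling is binding.
At P = 26: Qd = 99 - 2·26 = 47 and Qs = 6·26 - 141 = 15.
Only 15 units reach the market. On the demand curve, the marginal buyer's willingness to pay at Q = 15 is (99 - 15)/2 = 42.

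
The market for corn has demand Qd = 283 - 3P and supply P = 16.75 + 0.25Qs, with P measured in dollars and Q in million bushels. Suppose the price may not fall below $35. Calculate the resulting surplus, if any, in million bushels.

Rearranging supply gives Qs = 4P - 67. In a free market, 283 - 3P = 4P - 67 gives the equilibrium P* = 50, Q* = 133.
The floor of 35 is below the equilibrium price 50, so it is not binding; the market clears at P* = 50, Q* = 133.
Since the control does not bind, there is no surplus.

0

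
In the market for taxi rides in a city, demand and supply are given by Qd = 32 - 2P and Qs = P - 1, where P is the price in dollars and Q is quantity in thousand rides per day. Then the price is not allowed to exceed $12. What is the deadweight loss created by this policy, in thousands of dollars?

Without the control the market clears where 32 - 2P = P - 1, i.e. P* = 11 and Q* = 10.
The ceiling of 12 is above the equilibrium price 11, so it is not binding; the market clears at P* = 11, Q* = 10.
Since the control does not bind, no trades are prevented and deadweight loss is zero.

0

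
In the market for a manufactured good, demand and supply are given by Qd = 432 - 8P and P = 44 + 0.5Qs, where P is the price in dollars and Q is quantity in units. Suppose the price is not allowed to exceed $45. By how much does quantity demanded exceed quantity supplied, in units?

Rearranging supply gives Qs = 2P - 88. In a free market, 432 - 8P = 2P - 88 gives the equilibrium P* = 52, Q* = 16.
The ceiling of 45 is below the equilibrium price 52, so it binds.
At P = 45: Qd = 432 - 8·45 = 72 and Qs = 2·45 - 88 = 2.
Shortage = Qd - Qs = 72 - 2 = 70.

70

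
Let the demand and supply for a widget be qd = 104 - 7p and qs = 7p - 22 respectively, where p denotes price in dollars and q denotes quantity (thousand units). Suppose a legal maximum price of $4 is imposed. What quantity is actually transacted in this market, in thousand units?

In a free market, 104 - 7p = 7p - 22 gives the equilibrium p* = 9, q* = 41.
Because the ceiling (4) lies below the market-clearing price, it is binding.
At p = 4: qd = 104 - 7·4 = 76 and qs = 7·4 - 22 = 6.
The quantity actually transacted is the short side, supply: 6.

6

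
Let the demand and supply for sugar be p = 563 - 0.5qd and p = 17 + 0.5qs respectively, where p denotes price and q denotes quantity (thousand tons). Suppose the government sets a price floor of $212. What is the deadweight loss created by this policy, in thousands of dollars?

0

Rearranging demand gives qd = 1126 - 2p; rearranging supply gives qs = 2p - 34. Equilibrium: 1126 - 2p = 2p - 34, so 1160 = 4p and p* = 290, q* = 546.
The floor of 212 is below the equilibrium price 290, so it is not binding; the market clears at p* = 290, q* = 546.
Since the control does not bind, no trades are prevented and deadweight loss is zero.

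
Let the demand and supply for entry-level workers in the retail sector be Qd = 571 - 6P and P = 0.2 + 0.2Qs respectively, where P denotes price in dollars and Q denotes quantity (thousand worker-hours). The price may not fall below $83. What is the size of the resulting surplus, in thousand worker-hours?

341

Rearranging supply gives Qs = 5P - 1. Equilibrium: 571 - 6P = 5P - 1, so 572 = 11P and P* = 52, Q* = 259.
Since 83 > 52, the floor is binding.
At P = 83: Qd = 571 - 6·83 = 73 and Qs = 5·83 - 1 = 414.
Surplus = Qs - Qd = 414 - 73 = 341.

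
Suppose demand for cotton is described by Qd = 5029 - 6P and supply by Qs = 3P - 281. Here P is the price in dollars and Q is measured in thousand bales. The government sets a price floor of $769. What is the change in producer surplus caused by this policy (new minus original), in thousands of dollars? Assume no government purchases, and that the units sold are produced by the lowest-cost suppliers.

-117961

Equilibrium: 5029 - 6P = 3P - 281, so 5310 = 9P and P* = 590, Q* = 1489.
The floor of 769 is above the equilibrium price 590, so it binds.
At P = 769: Qd = 5029 - 6·769 = 415 and Qs = 3·769 - 281 = 2026.
Producer surplus without the control is ½ · (590 - 281/3) · 1489 = 2217121/6.
With the floor, 415 units are sold at 769. The supply price at Q = 415 is 232, so PS = ½ · [(769 - 281/3) + (769 - 232)] · 415 = 1509355/6.
Change in producer surplus = 1509355/6 - 2217121/6 = -117961.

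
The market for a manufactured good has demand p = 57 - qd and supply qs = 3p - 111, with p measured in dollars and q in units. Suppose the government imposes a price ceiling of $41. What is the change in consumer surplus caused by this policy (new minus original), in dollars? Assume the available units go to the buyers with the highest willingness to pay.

Rearranging demand gives qd = 57 - p. In a free market, 57 - p = 3p - 111 gives the equilibrium p* = 42, q* = 15.
The ceiling of 41 is below the equilibrium price 42, so it binds.
At p = 41: qd = 57 - 41 = 16 and qs = 3·41 - 111 = 12.
Consumer surplus without the control is ½ · (57 - 42) · 15 = 112.5.
With the ceiling, 12 units are sold at 41 (assume they go to the highest-value buyers). The demand price at q = 12 is 45, so CS = ½ · [(57 - 41) + (45 - 41)] · 12 = 120.
Change in consumer surplus = 120 - 112.5 = 7.5.

7.5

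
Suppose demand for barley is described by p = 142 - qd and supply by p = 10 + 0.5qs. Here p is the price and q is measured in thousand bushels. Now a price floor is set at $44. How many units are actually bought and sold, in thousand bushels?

88

Rearranging demand gives qd = 142 - p; rearranging supply gives qs = 2p - 20. Without the control the market clears where 142 - p = 2p - 20, i.e. p* = 54 and q* = 88.
Since 44 is below p* = 54, the floor does not bind and the free-market outcome prevails.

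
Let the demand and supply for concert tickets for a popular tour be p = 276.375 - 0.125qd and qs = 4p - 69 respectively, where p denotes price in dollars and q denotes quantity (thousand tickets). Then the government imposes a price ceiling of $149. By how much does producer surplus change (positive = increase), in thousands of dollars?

-24969

Rearranging demand gives qd = 2211 - 8p. Without the control the market clears where 2211 - 8p = 4p - 69, i.e. p* = 190 and q* = 691.
Since 149 < 190, the ceiling is binding.
At p = 149: qd = 2211 - 8·149 = 1019 and qs = 4·149 - 69 = 527.
Producer surplus without the control is ½ · (190 - 17.25) · 691 = 59685.125.
With the ceiling, producers sell 527 units at 149, so PS = ½ · (149 - 17.25) · 527 = 34716.125.
Change in producer surplus = 34716.125 - 59685.125 = -24969.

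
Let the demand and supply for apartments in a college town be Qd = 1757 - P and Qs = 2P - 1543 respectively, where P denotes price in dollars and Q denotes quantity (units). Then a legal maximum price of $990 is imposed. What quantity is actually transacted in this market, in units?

Equilibrium: 1757 - P = 2P - 1543, so 3300 = 3P and P* = 1100, Q* = 657.
Because the ceiling (990) lies below the market-clearing price, it is binding.
At P = 990: Qd = 1757 - 990 = 767 and Qs = 2·990 - 1543 = 437.
The quantity actually transacted is the short side, supply: 437.

437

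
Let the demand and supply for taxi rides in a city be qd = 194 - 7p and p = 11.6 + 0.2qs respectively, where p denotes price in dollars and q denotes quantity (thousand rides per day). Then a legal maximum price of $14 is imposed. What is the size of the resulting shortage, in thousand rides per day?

Rearranging supply gives qs = 5p - 58. In a free market, 194 - 7p = 5p - 58 gives the equilibrium p* = 21, q* = 47.
Since 14 < 21, the ceiling is binding.
At p = 14: qd = 194 - 7·14 = 96 and qs = 5·14 - 58 = 12.
Shortage = qd - qs = 96 - 12 = 84.

84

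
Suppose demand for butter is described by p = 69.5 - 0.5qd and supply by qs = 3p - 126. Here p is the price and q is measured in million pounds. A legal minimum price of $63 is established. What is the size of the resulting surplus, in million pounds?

Rearranging demand gives qd = 139 - 2p. Without the control the market clears where 139 - 2p = 3p - 126, i.e. p* = 53 and q* = 33.
The floor of 63 is above the equilibrium price 53, so it binds.
At p = 63: qd = 139 - 2·63 = 13 and qs = 3·63 - 126 = 63.
Surplus = qs - qd = 63 - 13 = 50.

50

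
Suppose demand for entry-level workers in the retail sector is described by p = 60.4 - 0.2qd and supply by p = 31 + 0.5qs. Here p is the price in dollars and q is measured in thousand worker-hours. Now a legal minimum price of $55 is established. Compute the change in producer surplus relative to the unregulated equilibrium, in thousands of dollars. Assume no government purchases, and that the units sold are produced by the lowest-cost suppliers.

Rearranging demand gives qd = 302 - 5p; rearranging supply gives qs = 2p - 62. Without the control the market clears where 302 - 5p = 2p - 62, i.e. p* = 52 and q* = 42.
Because the floor (55) lies above the market-clearing price, it is binding.
At p = 55: qd = 302 - 5·55 = 27 and qs = 2·55 - 62 = 48.
Producer surplus without the control is ½ · (52 - 31) · 42 = 441.
With the floor, 27 units are sold at 55. The supply price at q = 27 is 44.5, so PS = ½ · [(55 - 31) + (55 - 44.5)] · 27 = 465.75.
Change in producer surplus = 465.75 - 441 = 24.75.

24.75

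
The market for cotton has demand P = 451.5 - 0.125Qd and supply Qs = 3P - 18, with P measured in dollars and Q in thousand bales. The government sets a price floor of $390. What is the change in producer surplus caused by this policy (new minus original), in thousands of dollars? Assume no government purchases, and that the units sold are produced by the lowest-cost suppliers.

Rearranging demand gives Qd = 3612 - 8P. In a free market, 3612 - 8P = 3P - 18 gives the equilibrium P* = 330, Q* = 972.
Since 390 > 330, the floor is binding.
At P = 390: Qd = 3612 - 8·390 = 492 and Qs = 3·390 - 18 = 1152.
Producer surplus without the control is ½ · (330 - 6) · 972 = 157464.
With the floor, 492 units are sold at 390. The supply price at Q = 492 is 170, so PS = ½ · [(390 - 6) + (390 - 170)] · 492 = 148584.
Change in producer surplus = 148584 - 157464 = -8880.

-8880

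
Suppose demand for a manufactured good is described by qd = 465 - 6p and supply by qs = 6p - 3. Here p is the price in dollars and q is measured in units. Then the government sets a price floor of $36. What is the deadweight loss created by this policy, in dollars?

0

Setting quantity demanded equal to quantity supplied, 465 - 6p = 6p - 3, gives p* = 39 and q* = 231.
Since 36 is below p* = 39, the floor does not bind and the free-market outcome prevails.
Since the control does not bind, no trades are prevented and deadweight loss is zero.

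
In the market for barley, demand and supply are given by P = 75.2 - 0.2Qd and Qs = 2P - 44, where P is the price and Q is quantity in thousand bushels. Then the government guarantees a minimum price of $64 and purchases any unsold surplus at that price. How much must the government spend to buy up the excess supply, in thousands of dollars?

Rearranging demand gives Qd = 376 - 5P. In a free market, 376 - 5P = 2P - 44 gives the equilibrium P* = 60, Q* = 76.
Since 64 > 60, the floor is binding.
At P = 64: Qd = 376 - 5·64 = 56 and Qs = 2·64 - 44 = 84.
Surplus = Qs - Qd = 28.
Government expenditure = surplus × support price = 28 × 64 = 1792.

1792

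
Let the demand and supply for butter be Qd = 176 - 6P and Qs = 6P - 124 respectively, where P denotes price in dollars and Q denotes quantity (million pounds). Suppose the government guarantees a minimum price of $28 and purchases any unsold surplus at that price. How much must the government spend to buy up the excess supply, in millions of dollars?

1008

Without the control the market clears where 176 - 6P = 6P - 124, i.e. P* = 25 and Q* = 26.
Because the floor (28) lies above the market-clearing price, it is binding.
At P = 28: Qd = 176 - 6·28 = 8 and Qs = 6·28 - 124 = 44.
Surplus = Qs - Qd = 36.
Government expenditure = surplus × support price = 36 × 28 = 1008.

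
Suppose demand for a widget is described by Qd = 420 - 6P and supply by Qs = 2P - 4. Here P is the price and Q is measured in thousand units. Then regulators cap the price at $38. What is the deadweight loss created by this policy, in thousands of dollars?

In a free market, 420 - 6P = 2P - 4 gives the equilibrium P* = 53, Q* = 102.
Because the ceiling (38) lies below the market-clearing price, it is binding.
At P = 38: Qd = 420 - 6·38 = 192 and Qs = 2·38 - 4 = 72.
Quantity traded falls to 72. At Q = 72 the demand price is (420 - 72)/6 = 58 and the supply price is (4 + 72)/2 = 38.
Deadweight loss = ½ · (58 - 38) · (102 - 72) = ½ · 20 · 30 = 300.

300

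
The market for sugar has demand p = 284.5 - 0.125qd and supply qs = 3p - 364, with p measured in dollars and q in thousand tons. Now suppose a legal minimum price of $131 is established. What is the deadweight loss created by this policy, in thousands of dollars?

0

Rearranging demand gives qd = 2276 - 8p. Without the control the market clears where 2276 - 8p = 3p - 364, i.e. p* = 240 and q* = 356.
The floor of 131 is below the equilibrium price 240, so it is not binding; the market clears at p* = 240, q* = 356.
Since the control does not bind, no trades are prevented and deadweight loss is zero.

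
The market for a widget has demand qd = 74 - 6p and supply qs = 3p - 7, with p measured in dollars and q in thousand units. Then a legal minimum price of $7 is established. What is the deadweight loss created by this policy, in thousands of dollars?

0

In a free market, 74 - 6p = 3p - 7 gives the equilibrium p* = 9, q* = 20.
Since 7 is below p* = 9, the floor does not bind and the free-market outcome prevails.
Since the control does not bind, no trades are prevented and deadweight loss is zero.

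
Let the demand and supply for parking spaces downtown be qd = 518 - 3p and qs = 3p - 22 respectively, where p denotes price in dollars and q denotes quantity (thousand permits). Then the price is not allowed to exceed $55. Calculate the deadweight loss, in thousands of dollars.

Setting quantity demanded equal to quantity supplied, 518 - 3p = 3p - 22, gives p* = 90 and q* = 248.
Since 55 < 90, the ceiling is binding.
At p = 55: qd = 518 - 3·55 = 353 and qs = 3·55 - 22 = 143.
Quantity traded falls to 143. At q = 143 the demand price is (518 - 143)/3 = 125 and the supply price is (22 + 143)/3 = 55.
Deadweight loss = ½ · (125 - 55) · (248 - 143) = ½ · 70 · 105 = 3675.

3675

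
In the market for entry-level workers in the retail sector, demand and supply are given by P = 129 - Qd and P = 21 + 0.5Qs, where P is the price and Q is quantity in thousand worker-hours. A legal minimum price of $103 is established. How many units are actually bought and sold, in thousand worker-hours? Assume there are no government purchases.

26

Rearranging demand gives Qd = 129 - P; rearranging supply gives Qs = 2P - 42. In a free market, 129 - P = 2P - 42 gives the equilibrium P* = 57, Q* = 72.
Since 103 > 57, the floor is binding.
At P = 103: Qd = 129 - 103 = 26 and Qs = 2·103 - 42 = 164.
The quantity actually transacted is the short side, demand: 26.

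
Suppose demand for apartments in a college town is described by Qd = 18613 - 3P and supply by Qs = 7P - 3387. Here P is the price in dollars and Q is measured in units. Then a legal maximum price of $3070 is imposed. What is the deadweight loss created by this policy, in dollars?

0

Equilibrium: 18613 - 3P = 7P - 3387, so 22000 = 10P and P* = 2200, Q* = 12013.
The ceiling of 3070 is above the equilibrium price 2200, so it is not binding; the market clears at P* = 2200, Q* = 12013.
Since the control does not bind, no trades are prevented and deadweight loss is zero.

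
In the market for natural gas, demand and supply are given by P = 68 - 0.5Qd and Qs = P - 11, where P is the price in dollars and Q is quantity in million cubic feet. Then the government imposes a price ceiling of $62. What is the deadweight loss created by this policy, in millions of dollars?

0

Rearranging demand gives Qd = 136 - 2P. Equilibrium: 136 - 2P = P - 11, so 147 = 3P and P* = 49, Q* = 38.
The ceiling of 62 is above the equilibrium price 49, so it is not binding; the market clears at P* = 49, Q* = 38.
Since the control does not bind, no trades are prevented and deadweight loss is zero.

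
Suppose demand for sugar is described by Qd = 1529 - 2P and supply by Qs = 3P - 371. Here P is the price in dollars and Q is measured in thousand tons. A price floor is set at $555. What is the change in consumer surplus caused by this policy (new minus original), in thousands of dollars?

Without the control the market clears where 1529 - 2P = 3P - 371, i.e. P* = 380 and Q* = 769.
Since 555 > 380, the floor is binding.
At P = 555: Qd = 1529 - 2·555 = 419 and Qs = 3·555 - 371 = 1294.
Consumer surplus without the control is ½ · (764.5 - 380) · 769 = 147840.25.
With the floor, consumers buy 419 units at 555, so CS = ½ · (764.5 - 555) · 419 = 43890.25.
Change in consumer surplus = 43890.25 - 147840.25 = -103950.

-103950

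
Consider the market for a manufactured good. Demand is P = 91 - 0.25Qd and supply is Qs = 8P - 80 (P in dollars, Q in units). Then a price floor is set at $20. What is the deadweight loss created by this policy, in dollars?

Rearranging demand gives Qd = 364 - 4P. Equilibrium: 364 - 4P = 8P - 80, so 444 = 12P and P* = 37, Q* = 216.
The floor of 20 is below the equilibrium price 37, so it is not binding; the market clears at P* = 37, Q* = 216.
Since the control does not bind, no trades are prevented and deadweight loss is zero.

0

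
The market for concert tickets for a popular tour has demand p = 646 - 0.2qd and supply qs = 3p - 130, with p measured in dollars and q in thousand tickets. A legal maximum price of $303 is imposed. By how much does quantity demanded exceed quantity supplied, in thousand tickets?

936

Rearranging demand gives qd = 3230 - 5p. Setting quantity demanded equal to quantity supplied, 3230 - 5p = 3p - 130, gives p* = 420 and q* = 1130.
The ceiling of 303 is below the equilibrium price 420, so it binds.
At p = 303: qd = 3230 - 5·303 = 1715 and qs = 3·303 - 130 = 779.
Shortage = qd - qs = 1715 - 779 = 936.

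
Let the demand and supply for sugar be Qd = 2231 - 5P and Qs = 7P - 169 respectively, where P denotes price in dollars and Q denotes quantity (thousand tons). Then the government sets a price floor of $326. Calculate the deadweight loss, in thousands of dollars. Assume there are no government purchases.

In a free market, 2231 - 5P = 7P - 169 gives the equilibrium P* = 200, Q* = 1231.
Since 326 > 200, the floor is binding.
At P = 326: Qd = 2231 - 5·326 = 601 and Qs = 7·326 - 169 = 2113.
Quantity traded falls to 601. At Q = 601 the demand price is (2231 - 601)/5 = 326 and the supply price is (169 + 601)/7 = 110.
Deadweight loss = ½ · (326 - 110) · (1231 - 601) = ½ · 216 · 630 = 68040.

68040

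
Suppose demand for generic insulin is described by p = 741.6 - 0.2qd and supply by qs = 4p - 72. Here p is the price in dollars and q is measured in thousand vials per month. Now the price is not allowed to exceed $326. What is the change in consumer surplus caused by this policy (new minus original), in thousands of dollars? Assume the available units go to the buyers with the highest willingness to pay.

Rearranging demand gives qd = 3708 - 5p. Setting quantity demanded equal to quantity supplied, 3708 - 5p = 4p - 72, gives p* = 420 and q* = 1608.
Because the ceiling (326) lies below the market-clearing price, it is binding.
At p = 326: qd = 3708 - 5·326 = 2078 and qs = 4·326 - 72 = 1232.
Consumer surplus without the control is ½ · (741.6 - 420) · 1608 = 258566.4.
With the ceiling, 1232 units are sold at 326 (assume they go to the highest-value buyers). The demand price at q = 1232 is 495.2, so CS = ½ · [(741.6 - 326) + (495.2 - 326)] · 1232 = 360236.8.
Change in consumer surplus = 360236.8 - 258566.4 = 101670.4.

101670.4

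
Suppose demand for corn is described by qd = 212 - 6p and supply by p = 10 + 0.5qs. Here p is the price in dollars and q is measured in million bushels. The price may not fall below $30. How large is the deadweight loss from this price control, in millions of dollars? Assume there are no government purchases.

12

Rearranging supply gives qs = 2p - 20. Without the control the market clears where 212 - 6p = 2p - 20, i.e. p* = 29 and q* = 38.
Because the floor (30) lies above the market-clearing price, it is binding.
At p = 30: qd = 212 - 6·30 = 32 and qs = 2·30 - 20 = 40.
Quantity traded falls to 32. At q = 32 the demand price is (212 - 32)/6 = 30 and the supply price is (20 + 32)/2 = 26.
Deadweight loss = ½ · (30 - 26) · (38 - 32) = ½ · 4 · 6 = 12.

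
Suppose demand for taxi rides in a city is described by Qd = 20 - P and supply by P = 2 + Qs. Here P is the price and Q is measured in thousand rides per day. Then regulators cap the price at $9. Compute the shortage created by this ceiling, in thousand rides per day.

4

Rearranging supply gives Qs = P - 2. Equilibrium: 20 - P = P - 2, so 22 = 2P and P* = 11, Q* = 9.
Because the ceiling (9) lies below the market-clearing price, it is binding.
At P = 9: Qd = 20 - 9 = 11 and Qs = 9 - 2 = 7.
Shortage = Qd - Qs = 11 - 7 = 4.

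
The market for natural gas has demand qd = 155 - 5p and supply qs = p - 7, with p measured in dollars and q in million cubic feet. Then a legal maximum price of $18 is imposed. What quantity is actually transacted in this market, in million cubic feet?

11

Setting quantity demanded equal to quantity supplied, 155 - 5p = p - 7, gives p* = 27 and q* = 20.
Because the ceiling (18) lies below the market-clearing price, it is binding.
At p = 18: qd = 155 - 5·18 = 65 and qs = 18 - 7 = 11.
The quantity actually transacted is the short side, supply: 11.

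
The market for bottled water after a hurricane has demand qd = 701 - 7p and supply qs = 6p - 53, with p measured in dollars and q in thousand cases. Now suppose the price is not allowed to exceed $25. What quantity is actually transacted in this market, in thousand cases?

Without the control the market clears where 701 - 7p = 6p - 53, i.e. p* = 58 and q* = 295.
Since 25 < 58, the ceiling is binding.
At p = 25: qd = 701 - 7·25 = 526 and qs = 6·25 - 53 = 97.
The quantity actually transacted is the short side, supply: 97.

97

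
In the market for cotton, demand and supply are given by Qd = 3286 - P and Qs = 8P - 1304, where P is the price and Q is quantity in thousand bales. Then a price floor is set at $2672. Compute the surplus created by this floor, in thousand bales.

Without the control the market clears where 3286 - P = 8P - 1304, i.e. P* = 510 and Q* = 2776.
Since 2672 > 510, the floor is binding.
At P = 2672: Qd = 3286 - 2672 = 614 and Qs = 8·2672 - 1304 = 20072.
Surplus = Qs - Qd = 20072 - 614 = 19458.

19458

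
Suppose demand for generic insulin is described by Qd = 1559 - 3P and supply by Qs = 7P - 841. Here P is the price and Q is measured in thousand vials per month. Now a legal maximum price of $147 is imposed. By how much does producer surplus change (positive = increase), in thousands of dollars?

-47755.5

Without the control the market clears where 1559 - 3P = 7P - 841, i.e. P* = 240 and Q* = 839.
The ceiling of 147 is below the equilibrium price 240, so it binds.
At P = 147: Qd = 1559 - 3·147 = 1118 and Qs = 7·147 - 841 = 188.
Producer surplus without the control is ½ · (240 - 841/7) · 839 = 703921/14.
With the ceiling, producers sell 188 units at 147, so PS = ½ · (147 - 841/7) · 188 = 17672/7.
Change in producer surplus = 17672/7 - 703921/14 = -47755.5.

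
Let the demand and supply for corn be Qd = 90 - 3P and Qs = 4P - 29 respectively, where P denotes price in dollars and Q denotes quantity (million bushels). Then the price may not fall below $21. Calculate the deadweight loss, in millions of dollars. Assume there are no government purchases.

42

Equilibrium: 90 - 3P = 4P - 29, so 119 = 7P and P* = 17, Q* = 39.
The floor of 21 is above the equilibrium price 17, so it binds.
At P = 21: Qd = 90 - 3·21 = 27 and Qs = 4·21 - 29 = 55.
Quantity traded falls to 27. At Q = 27 the demand price is (90 - 27)/3 = 21 and the supply price is (29 + 27)/4 = 14.
Deadweight loss = ½ · (21 - 14) · (39 - 27) = ½ · 7 · 12 = 42.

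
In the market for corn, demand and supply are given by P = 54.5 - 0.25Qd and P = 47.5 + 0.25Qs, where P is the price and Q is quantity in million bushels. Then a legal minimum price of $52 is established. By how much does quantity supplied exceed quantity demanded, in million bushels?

8

Rearranging demand gives Qd = 218 - 4P; rearranging supply gives Qs = 4P - 190. Without the control the market clears where 218 - 4P = 4P - 190, i.e. P* = 51 and Q* = 14.
Since 52 > 51, the floor is binding.
At P = 52: Qd = 218 - 4·52 = 10 and Qs = 4·52 - 190 = 18.
Surplus = Qs - Qd = 18 - 10 = 8.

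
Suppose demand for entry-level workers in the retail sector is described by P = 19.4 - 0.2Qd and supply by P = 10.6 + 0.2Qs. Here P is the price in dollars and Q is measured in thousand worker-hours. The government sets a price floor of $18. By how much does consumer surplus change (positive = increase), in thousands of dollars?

Rearranging demand gives Qd = 97 - 5P; rearranging supply gives Qs = 5P - 53. Equilibrium: 97 - 5P = 5P - 53, so 150 = 10P and P* = 15, Q* = 22.
The floor of 18 is above the equilibrium price 15, so it binds.
At P = 18: Qd = 97 - 5·18 = 7 and Qs = 5·18 - 53 = 37.
Consumer surplus without the control is ½ · (19.4 - 15) · 22 = 48.4.
With the floor, consumers buy 7 units at 18, so CS = ½ · (19.4 - 18) · 7 = 4.9.
Change in consumer surplus = 4.9 - 48.4 = -43.5.

-43.5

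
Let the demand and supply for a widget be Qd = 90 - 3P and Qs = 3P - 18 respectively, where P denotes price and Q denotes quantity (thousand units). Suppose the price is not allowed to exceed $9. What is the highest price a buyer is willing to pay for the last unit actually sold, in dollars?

27

Setting quantity demanded equal to quantity supplied, 90 - 3P = 3P - 18, gives P* = 18 and Q* = 36.
The ceiling of 9 is below the equilibrium price 18, so it binds.
At P = 9: Qd = 90 - 3·9 = 63 and Qs = 3·9 - 18 = 9.
Only 9 units reach the market. On the demand curve, the marginal buyer's willingness to pay at Q = 9 is (90 - 9)/3 = 27.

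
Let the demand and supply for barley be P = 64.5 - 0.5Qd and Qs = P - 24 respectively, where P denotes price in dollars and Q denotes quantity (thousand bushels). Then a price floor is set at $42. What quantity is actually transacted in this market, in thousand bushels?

27

Rearranging demand gives Qd = 129 - 2P. Setting quantity demanded equal to quantity supplied, 129 - 2P = P - 24, gives P* = 51 and Q* = 27.
Since 42 is below P* = 51, the floor does not bind and the free-market outcome prevails.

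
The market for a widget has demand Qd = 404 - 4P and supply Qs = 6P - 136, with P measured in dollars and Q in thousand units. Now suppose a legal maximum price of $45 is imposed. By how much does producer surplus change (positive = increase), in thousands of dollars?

Setting quantity demanded equal to quantity supplied, 404 - 4P = 6P - 136, gives P* = 54 and Q* = 188.
Because the ceiling (45) lies below the market-clearing price, it is binding.
At P = 45: Qd = 404 - 4·45 = 224 and Qs = 6·45 - 136 = 134.
Producer surplus without the control is ½ · (54 - 68/3) · 188 = 8836/3.
With the ceiling, producers sell 134 units at 45, so PS = ½ · (45 - 68/3) · 134 = 4489/3.
Change in producer surplus = 4489/3 - 8836/3 = -1449.

-1449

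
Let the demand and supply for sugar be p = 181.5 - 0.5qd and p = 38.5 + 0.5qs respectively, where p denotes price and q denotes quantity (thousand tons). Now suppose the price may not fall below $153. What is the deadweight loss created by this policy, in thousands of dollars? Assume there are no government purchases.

3698

Rearranging demand gives qd = 363 - 2p; rearranging supply gives qs = 2p - 77. Without the control the market clears where 363 - 2p = 2p - 77, i.e. p* = 110 and q* = 143.
Because the floor (153) lies above the market-clearing price, it is binding.
At p = 153: qd = 363 - 2·153 = 57 and qs = 2·153 - 77 = 229.
Quantity traded falls to 57. At q = 57 the demand price is (363 - 57)/2 = 153 and the supply price is (77 + 57)/2 = 67.
Deadweight loss = ½ · (153 - 67) · (143 - 57) = ½ · 86 · 86 = 3698.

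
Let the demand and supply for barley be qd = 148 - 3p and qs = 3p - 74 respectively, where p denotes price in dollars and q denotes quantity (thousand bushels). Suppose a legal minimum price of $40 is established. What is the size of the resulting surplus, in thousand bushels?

In a free market, 148 - 3p = 3p - 74 gives the equilibrium p* = 37, q* = 37.
The floor of 40 is above the equilibrium price 37, so it binds.
At p = 40: qd = 148 - 3·40 = 28 and qs = 3·40 - 74 = 46.
Surplus = qs - qd = 46 - 28 = 18.

18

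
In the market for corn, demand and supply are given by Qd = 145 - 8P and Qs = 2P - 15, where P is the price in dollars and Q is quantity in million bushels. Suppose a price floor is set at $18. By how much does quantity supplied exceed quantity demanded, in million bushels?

In a free market, 145 - 8P = 2P - 15 gives the equilibrium P* = 16, Q* = 17.
The floor of 18 is above the equilibrium price 16, so it binds.
At P = 18: Qd = 145 - 8·18 = 1 and Qs = 2·18 - 15 = 21.
Surplus = Qs - Qd = 21 - 1 = 20.

20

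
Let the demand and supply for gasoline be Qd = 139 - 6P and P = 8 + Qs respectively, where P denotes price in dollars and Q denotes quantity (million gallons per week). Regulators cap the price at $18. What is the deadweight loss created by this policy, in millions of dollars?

Rearranging supply gives Qs = P - 8. Equilibrium: 139 - 6P = P - 8, so 147 = 7P and P* = 21, Q* = 13.
The ceiling of 18 is below the equilibrium price 21, so it binds.
At P = 18: Qd = 139 - 6·18 = 31 and Qs = 18 - 8 = 10.
Quantity traded falls to 10. At Q = 10 the demand price is (139 - 10)/6 = 21.5 and the supply price is 8 + 10 = 18.
Deadweight loss = ½ · (21.5 - 18) · (13 - 10) = ½ · 3.5 · 3 = 5.25.

5.25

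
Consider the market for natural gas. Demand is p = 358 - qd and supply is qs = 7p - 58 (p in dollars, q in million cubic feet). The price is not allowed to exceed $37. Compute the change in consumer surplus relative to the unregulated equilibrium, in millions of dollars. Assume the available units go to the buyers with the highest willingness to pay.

Rearranging demand gives qd = 358 - p. Without the control the market clears where 358 - p = 7p - 58, i.e. p* = 52 and q* = 306.
Because the ceiling (37) lies below the market-clearing price, it is binding.
At p = 37: qd = 358 - 37 = 321 and qs = 7·37 - 58 = 201.
Consumer surplus without the control is ½ · (358 - 52) · 306 = 46818.
With the ceiling, 201 units are sold at 37 (assume they go to the highest-value buyers). The demand price at q = 201 is 157, so CS = ½ · [(358 - 37) + (157 - 37)] · 201 = 44320.5.
Change in consumer surplus = 44320.5 - 46818 = -2497.5.

-2497.5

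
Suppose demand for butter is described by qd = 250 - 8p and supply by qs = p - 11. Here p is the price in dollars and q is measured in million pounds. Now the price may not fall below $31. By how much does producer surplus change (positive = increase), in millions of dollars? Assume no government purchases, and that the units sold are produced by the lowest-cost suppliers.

-124

Setting quantity demanded equal to quantity supplied, 250 - 8p = p - 11, gives p* = 29 and q* = 18.
Since 31 > 29, the floor is binding.
At p = 31: qd = 250 - 8·31 = 2 and qs = 31 - 11 = 20.
Producer surplus without the control is ½ · (29 - 11) · 18 = 162.
With the floor, 2 units are sold at 31. The supply price at q = 2 is 13, so PS = ½ · [(31 - 11) + (31 - 13)] · 2 = 38.
Change in producer surplus = 38 - 162 = -124.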